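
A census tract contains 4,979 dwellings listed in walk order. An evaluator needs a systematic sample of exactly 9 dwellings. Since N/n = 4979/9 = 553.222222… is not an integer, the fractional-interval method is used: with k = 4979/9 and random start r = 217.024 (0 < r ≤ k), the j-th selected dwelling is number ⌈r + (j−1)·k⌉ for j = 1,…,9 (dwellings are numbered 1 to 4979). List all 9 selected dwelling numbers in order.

218, 771, 1324, 1877, 2430, 2984, 3537, 4090, 4643

j=1: r + 0k = 217.024 → ⌈·⌉ = 218
j=2: r + 1k = 770.246222… → ⌈·⌉ = 771
j=3: r + 2k = 1323.468444… → ⌈·⌉ = 1324
j=4: r + 3k = 1876.690666… → ⌈·⌉ = 1877
j=5: r + 4k = 2429.912888… → ⌈·⌉ = 2430
j=6: r + 5k = 2983.135111… → ⌈·⌉ = 2984
j=7: r + 6k = 3536.357333… → ⌈·⌉ = 3537
j=8: r + 7k = 4089.579555… → ⌈·⌉ = 4090
j=9: r + 8k = 4642.801777… → ⌈·⌉ = 4643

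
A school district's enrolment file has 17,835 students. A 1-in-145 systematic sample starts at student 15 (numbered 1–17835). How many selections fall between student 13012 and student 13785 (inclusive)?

k = 145
First selection ≥ 13012: 15 + ⌈(13012−15)/145⌉·145 = 15 + 90×145 = 13065
Last selection ≤ 13785: 15 + ⌊(13785−15)/145⌋·145 = 15 + 94×145 = 13645
Count = 94 − 90 + 1 = 5

5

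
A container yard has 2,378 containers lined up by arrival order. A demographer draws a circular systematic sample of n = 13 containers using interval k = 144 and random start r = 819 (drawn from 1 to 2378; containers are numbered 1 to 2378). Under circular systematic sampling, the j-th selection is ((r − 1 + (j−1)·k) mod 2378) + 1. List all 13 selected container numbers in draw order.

819, 963, 1107, 1251, 1395, 1539, 1683, 1827, 1971, 2115, 2259, 25, 169

Selection 1: 819
Selection 2: 819 + 144 = 963
Selection 3: 963 + 144 = 1107
Selection 4: 1107 + 144 = 1251
Selection 5: 1251 + 144 = 1395
Selection 6: 1395 + 144 = 1539
Selection 7: 1539 + 144 = 1683
Selection 8: 1683 + 144 = 1827
Selection 9: 1827 + 144 = 1971
Selection 10: 1971 + 144 = 2115
Selection 11: 2115 + 144 = 2259
Selection 12: 2259 + 144 = 2403 → 2403 − 2378 = 25
Selection 13: 25 + 144 = 169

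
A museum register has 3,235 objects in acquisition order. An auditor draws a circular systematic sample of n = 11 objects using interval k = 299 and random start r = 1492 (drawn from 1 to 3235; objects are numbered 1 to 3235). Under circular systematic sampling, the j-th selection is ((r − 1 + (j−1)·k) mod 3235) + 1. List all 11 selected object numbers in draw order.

Selection 1: 1492
Selection 2: 1492 + 299 = 1791
Selection 3: 1791 + 299 = 2090
Selection 4: 2090 + 299 = 2389
Selection 5: 2389 + 299 = 2688
Selection 6: 2688 + 299 = 2987
Selection 7: 2987 + 299 = 3286 → 3286 − 3235 = 51
Selection 8: 51 + 299 = 350
Selection 9: 350 + 299 = 649
Selection 10: 649 + 299 = 948
Selection 11: 948 + 299 = 1247

1492, 1791, 2090, 2389, 2688, 2987, 51, 350, 649, 948, 1247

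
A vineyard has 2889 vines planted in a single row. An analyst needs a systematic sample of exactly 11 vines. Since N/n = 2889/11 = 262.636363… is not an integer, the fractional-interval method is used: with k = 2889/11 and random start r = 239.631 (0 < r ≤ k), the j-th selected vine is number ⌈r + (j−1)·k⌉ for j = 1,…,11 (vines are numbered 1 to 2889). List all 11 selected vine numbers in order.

j=1: r + 0k = 239.631 → ⌈·⌉ = 240
j=2: r + 1k = 502.267363… → ⌈·⌉ = 503
j=3: r + 2k = 764.903727… → ⌈·⌉ = 765
j=4: r + 3k = 1027.540090… → ⌈·⌉ = 1028
j=5: r + 4k = 1290.176454… → ⌈·⌉ = 1291
j=6: r + 5k = 1552.812818… → ⌈·⌉ = 1553
j=7: r + 6k = 1815.449181… → ⌈·⌉ = 1816
j=8: r + 7k = 2078.085545… → ⌈·⌉ = 2079
j=9: r + 8k = 2340.721909… → ⌈·⌉ = 2341
j=10: r + 9k = 2603.358272… → ⌈·⌉ = 2604
j=11: r + 10k = 2865.994636… → ⌈·⌉ = 2866

240, 503, 765, 1028, 1291, 1553, 1816, 2079, 2341, 2604, 2866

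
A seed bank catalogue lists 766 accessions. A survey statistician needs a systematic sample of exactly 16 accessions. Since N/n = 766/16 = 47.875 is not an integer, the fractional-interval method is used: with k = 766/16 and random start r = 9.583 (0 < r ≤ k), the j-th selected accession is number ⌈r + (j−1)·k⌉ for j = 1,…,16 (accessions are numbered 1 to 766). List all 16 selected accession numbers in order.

j=1: r + 0k = 9.583 → ⌈·⌉ = 10
j=2: r + 1k = 57.458 → ⌈·⌉ = 58
j=3: r + 2k = 105.333 → ⌈·⌉ = 106
j=4: r + 3k = 153.208 → ⌈·⌉ = 154
j=5: r + 4k = 201.083 → ⌈·⌉ = 202
j=6: r + 5k = 248.958 → ⌈·⌉ = 249
j=7: r + 6k = 296.833 → ⌈·⌉ = 297
j=8: r + 7k = 344.708 → ⌈·⌉ = 345
j=9: r + 8k = 392.583 → ⌈·⌉ = 393
j=10: r + 9k = 440.458 → ⌈·⌉ = 441
j=11: r + 10k = 488.333 → ⌈·⌉ = 489
j=12: r + 11k = 536.208 → ⌈·⌉ = 537
j=13: r + 12k = 584.083 → ⌈·⌉ = 585
j=14: r + 13k = 631.958 → ⌈·⌉ = 632
j=15: r + 14k = 679.833 → ⌈·⌉ = 680
j=16: r + 15k = 727.708 → ⌈·⌉ = 728

10, 58, 106, 154, 202, 249, 297, 345, 393, 441, 489, 537, 585, 632, 680, 728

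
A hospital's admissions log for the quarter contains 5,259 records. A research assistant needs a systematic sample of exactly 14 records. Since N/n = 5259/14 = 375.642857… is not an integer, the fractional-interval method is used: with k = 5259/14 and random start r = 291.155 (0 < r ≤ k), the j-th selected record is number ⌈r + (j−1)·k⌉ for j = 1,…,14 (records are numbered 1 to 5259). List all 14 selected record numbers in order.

j=1: r + 0k = 291.155 → ⌈·⌉ = 292
j=2: r + 1k = 666.797857… → ⌈·⌉ = 667
j=3: r + 2k = 1042.440714… → ⌈·⌉ = 1043
j=4: r + 3k = 1418.083571… → ⌈·⌉ = 1419
j=5: r + 4k = 1793.726428… → ⌈·⌉ = 1794
j=6: r + 5k = 2169.369285… → ⌈·⌉ = 2170
j=7: r + 6k = 2545.012142… → ⌈·⌉ = 2546
j=8: r + 7k = 2920.655 → ⌈·⌉ = 2921
j=9: r + 8k = 3296.297857… → ⌈·⌉ = 3297
j=10: r + 9k = 3671.940714… → ⌈·⌉ = 3672
j=11: r + 10k = 4047.583571… → ⌈·⌉ = 4048
j=12: r + 11k = 4423.226428… → ⌈·⌉ = 4424
j=13: r + 12k = 4798.869285… → ⌈·⌉ = 4799
j=14: r + 13k = 5174.512142… → ⌈·⌉ = 5175

292, 667, 1043, 1419, 1794, 2170, 2546, 2921, 3297, 3672, 4048, 4424, 4799, 5175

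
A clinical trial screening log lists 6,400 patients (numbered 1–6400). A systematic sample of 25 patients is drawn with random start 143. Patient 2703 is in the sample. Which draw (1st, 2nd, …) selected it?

k = 6400/25 = 256
position = (2703 − 143)/256 + 1 = 2560/256 + 1 = 10 + 1 = 11

11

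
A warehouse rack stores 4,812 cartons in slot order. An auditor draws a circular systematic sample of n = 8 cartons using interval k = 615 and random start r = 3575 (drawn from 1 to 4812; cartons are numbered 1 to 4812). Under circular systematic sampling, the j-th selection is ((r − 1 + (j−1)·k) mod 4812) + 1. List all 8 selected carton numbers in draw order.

Selection 1: 3575
Selection 2: 3575 + 615 = 4190
Selection 3: 4190 + 615 = 4805
Selection 4: 4805 + 615 = 5420 → 5420 − 4812 = 608
Selection 5: 608 + 615 = 1223
Selection 6: 1223 + 615 = 1838
Selection 7: 1838 + 615 = 2453
Selection 8: 2453 + 615 = 3068

3575, 4190, 4805, 608, 1223, 1838, 2453, 3068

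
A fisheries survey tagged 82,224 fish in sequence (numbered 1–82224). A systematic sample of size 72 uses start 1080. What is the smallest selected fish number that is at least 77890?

k = 82224/72 = 1142
Steps past start: ⌈(77890 − 1080)/1142⌉ = ⌈76810/1142⌉ = 68
Selected fish: 1080 + 68×1142 = 78736

78736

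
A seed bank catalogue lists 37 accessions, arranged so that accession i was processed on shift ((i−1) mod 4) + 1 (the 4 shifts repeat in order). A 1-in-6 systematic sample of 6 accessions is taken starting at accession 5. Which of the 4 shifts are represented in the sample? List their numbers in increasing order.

1, 3

Consecutive selections differ by k = 6, so their shift numbers differ by 6 mod 4 = 2.
gcd(6, 4) = 2, so the sample visits 4/2 = 2 distinct residues mod 4.
Start 5 is shift 1; the shifts hit are 1, 3.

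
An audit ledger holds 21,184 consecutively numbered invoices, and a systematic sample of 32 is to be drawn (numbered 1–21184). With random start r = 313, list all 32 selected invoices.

313, 975, 1637, 2299, 2961, 3623, 4285, 4947, 5609, 6271, 6933, 7595, 8257, 8919, 9581, 10243, 10905, 11567, 12229, 12891, 13553, 14215, 14877, 15539, 16201, 16863, 17525, 18187, 18849, 19511, 20173, 20835

k = N/n = 21184/32 = 662
invoice 1: 313
invoice 2: 313 + 662 = 975
invoice 3: 975 + 662 = 1637
invoice 4: 1637 + 662 = 2299
invoice 5: 2299 + 662 = 2961
invoice 6: 2961 + 662 = 3623
invoice 7: 3623 + 662 = 4285
invoice 8: 4285 + 662 = 4947
invoice 9: 4947 + 662 = 5609
invoice 10: 5609 + 662 = 6271
invoice 11: 6271 + 662 = 6933
invoice 12: 6933 + 662 = 7595
invoice 13: 7595 + 662 = 8257
invoice 14: 8257 + 662 = 8919
invoice 15: 8919 + 662 = 9581
invoice 16: 9581 + 662 = 10243
invoice 17: 10243 + 662 = 10905
invoice 18: 10905 + 662 = 11567
invoice 19: 11567 + 662 = 12229
invoice 20: 12229 + 662 = 12891
invoice 21: 12891 + 662 = 13553
invoice 22: 13553 + 662 = 14215
invoice 23: 14215 + 662 = 14877
invoice 24: 14877 + 662 = 15539
invoice 25: 15539 + 662 = 16201
invoice 26: 16201 + 662 = 16863
invoice 27: 16863 + 662 = 17525
invoice 28: 17525 + 662 = 18187
invoice 29: 18187 + 662 = 18849
invoice 30: 18849 + 662 = 19511
invoice 31: 19511 + 662 = 20173
invoice 32: 20173 + 662 = 20835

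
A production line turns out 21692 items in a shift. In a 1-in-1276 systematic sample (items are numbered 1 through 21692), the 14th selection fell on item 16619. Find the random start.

k = 1276
r = 16619 − (14−1)×1276 = 16619 − 16588 = 31

31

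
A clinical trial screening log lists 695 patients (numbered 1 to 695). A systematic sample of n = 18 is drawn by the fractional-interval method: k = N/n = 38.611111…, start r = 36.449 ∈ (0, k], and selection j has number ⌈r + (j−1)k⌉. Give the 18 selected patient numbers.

37, 76, 114, 153, 191, 230, 269, 307, 346, 384, 423, 462, 500, 539, 578, 616, 655, 693

j=1: r + 0k = 36.449 → ⌈·⌉ = 37
j=2: r + 1k = 75.060111… → ⌈·⌉ = 76
j=3: r + 2k = 113.671222… → ⌈·⌉ = 114
j=4: r + 3k = 152.282333… → ⌈·⌉ = 153
j=5: r + 4k = 190.893444… → ⌈·⌉ = 191
j=6: r + 5k = 229.504555… → ⌈·⌉ = 230
j=7: r + 6k = 268.115666… → ⌈·⌉ = 269
j=8: r + 7k = 306.726777… → ⌈·⌉ = 307
j=9: r + 8k = 345.337888… → ⌈·⌉ = 346
j=10: r + 9k = 383.949 → ⌈·⌉ = 384
j=11: r + 10k = 422.560111… → ⌈·⌉ = 423
j=12: r + 11k = 461.171222… → ⌈·⌉ = 462
j=13: r + 12k = 499.782333… → ⌈·⌉ = 500
j=14: r + 13k = 538.393444… → ⌈·⌉ = 539
j=15: r + 14k = 577.004555… → ⌈·⌉ = 578
j=16: r + 15k = 615.615666… → ⌈·⌉ = 616
j=17: r + 16k = 654.226777… → ⌈·⌉ = 655
j=18: r + 17k = 692.837888… → ⌈·⌉ = 693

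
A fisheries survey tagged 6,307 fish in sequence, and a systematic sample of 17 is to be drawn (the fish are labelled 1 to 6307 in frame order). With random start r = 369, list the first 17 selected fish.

369, 740, 1111, 1482, 1853, 2224, 2595, 2966, 3337, 3708, 4079, 4450, 4821, 5192, 5563, 5934, 6305

k = N/n = 6307/17 = 371
fish 1: 369
fish 2: 369 + 371 = 740
fish 3: 740 + 371 = 1111
fish 4: 1111 + 371 = 1482
fish 5: 1482 + 371 = 1853
fish 6: 1853 + 371 = 2224
fish 7: 2224 + 371 = 2595
fish 8: 2595 + 371 = 2966
fish 9: 2966 + 371 = 3337
fish 10: 3337 + 371 = 3708
fish 11: 3708 + 371 = 4079
fish 12: 4079 + 371 = 4450
fish 13: 4450 + 371 = 4821
fish 14: 4821 + 371 = 5192
fish 15: 5192 + 371 = 5563
fish 16: 5563 + 371 = 5934
fish 17: 5934 + 371 = 6305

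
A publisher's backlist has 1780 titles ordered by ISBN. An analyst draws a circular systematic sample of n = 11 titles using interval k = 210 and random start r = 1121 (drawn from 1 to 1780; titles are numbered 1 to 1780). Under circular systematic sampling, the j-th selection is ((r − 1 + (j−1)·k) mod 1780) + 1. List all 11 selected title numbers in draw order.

1121, 1331, 1541, 1751, 181, 391, 601, 811, 1021, 1231, 1441

Selection 1: 1121
Selection 2: 1121 + 210 = 1331
Selection 3: 1331 + 210 = 1541
Selection 4: 1541 + 210 = 1751
Selection 5: 1751 + 210 = 1961 → 1961 − 1780 = 181
Selection 6: 181 + 210 = 391
Selection 7: 391 + 210 = 601
Selection 8: 601 + 210 = 811
Selection 9: 811 + 210 = 1021
Selection 10: 1021 + 210 = 1231
Selection 11: 1231 + 210 = 1441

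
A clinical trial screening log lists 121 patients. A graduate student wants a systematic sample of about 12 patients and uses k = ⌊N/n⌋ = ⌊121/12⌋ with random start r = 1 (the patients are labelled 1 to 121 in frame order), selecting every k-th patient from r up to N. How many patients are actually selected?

13

k = ⌊121/12⌋ = 10
Achieved size = ⌊(121 − 1)/10⌋ + 1 = ⌊120/10⌋ + 1 = 12 + 1 = 13
(last selection: 1 + 12×10 = 121 ≤ 121; next would be 131 > 121)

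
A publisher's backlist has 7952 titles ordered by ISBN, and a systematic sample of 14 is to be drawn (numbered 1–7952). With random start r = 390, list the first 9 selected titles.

390, 958, 1526, 2094, 2662, 3230, 3798, 4366, 4934

k = N/n = 7952/14 = 568
title 1: 390
title 2: 390 + 568 = 958
title 3: 958 + 568 = 1526
title 4: 1526 + 568 = 2094
title 5: 2094 + 568 = 2662
title 6: 2662 + 568 = 3230
title 7: 3230 + 568 = 3798
title 8: 3798 + 568 = 4366
title 9: 4366 + 568 = 4934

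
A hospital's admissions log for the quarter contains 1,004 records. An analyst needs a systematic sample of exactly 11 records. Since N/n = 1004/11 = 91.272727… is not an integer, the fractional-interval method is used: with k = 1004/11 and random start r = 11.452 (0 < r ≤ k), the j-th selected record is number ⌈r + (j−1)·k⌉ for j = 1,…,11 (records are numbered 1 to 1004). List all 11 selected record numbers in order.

j=1: r + 0k = 11.452 → ⌈·⌉ = 12
j=2: r + 1k = 102.724727… → ⌈·⌉ = 103
j=3: r + 2k = 193.997454… → ⌈·⌉ = 194
j=4: r + 3k = 285.270181… → ⌈·⌉ = 286
j=5: r + 4k = 376.542909… → ⌈·⌉ = 377
j=6: r + 5k = 467.815636… → ⌈·⌉ = 468
j=7: r + 6k = 559.088363… → ⌈·⌉ = 560
j=8: r + 7k = 650.361090… → ⌈·⌉ = 651
j=9: r + 8k = 741.633818… → ⌈·⌉ = 742
j=10: r + 9k = 832.906545… → ⌈·⌉ = 833
j=11: r + 10k = 924.179272… → ⌈·⌉ = 925

12, 103, 194, 286, 377, 468, 560, 651, 742, 833, 925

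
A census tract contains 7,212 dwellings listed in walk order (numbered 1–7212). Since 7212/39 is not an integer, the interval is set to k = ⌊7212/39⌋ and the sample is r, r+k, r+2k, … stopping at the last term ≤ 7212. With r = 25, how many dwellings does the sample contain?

k = ⌊7212/39⌋ = 184
Achieved size = ⌊(7212 − 25)/184⌋ + 1 = ⌊7187/184⌋ + 1 = 39 + 1 = 40
(last selection: 25 + 39×184 = 7201 ≤ 7212; next would be 7385 > 7212)

40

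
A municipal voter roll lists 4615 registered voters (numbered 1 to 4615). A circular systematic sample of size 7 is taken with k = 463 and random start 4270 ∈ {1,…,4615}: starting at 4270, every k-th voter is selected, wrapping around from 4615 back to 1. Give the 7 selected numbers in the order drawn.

4270, 118, 581, 1044, 1507, 1970, 2433

Selection 1: 4270
Selection 2: 4270 + 463 = 4733 → 4733 − 4615 = 118
Selection 3: 118 + 463 = 581
Selection 4: 581 + 463 = 1044
Selection 5: 1044 + 463 = 1507
Selection 6: 1507 + 463 = 1970
Selection 7: 1970 + 463 = 2433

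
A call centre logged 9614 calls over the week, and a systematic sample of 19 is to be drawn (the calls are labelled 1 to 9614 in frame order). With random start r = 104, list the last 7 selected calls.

6176, 6682, 7188, 7694, 8200, 8706, 9212

k = N/n = 9614/19 = 506
13th selection = 104 + 12×506 = 6176
14th: 6176 + 506 = 6682
15th: 6682 + 506 = 7188
16th: 7188 + 506 = 7694
17th: 7694 + 506 = 8200
18th: 8200 + 506 = 8706
19th: 8706 + 506 = 9212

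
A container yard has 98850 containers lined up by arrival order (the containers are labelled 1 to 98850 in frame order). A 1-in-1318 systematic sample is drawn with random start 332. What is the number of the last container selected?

k = 1318
75th selection = r + (75−1)·k = 332 + 74×1318 = 332 + 97532 = 97864

97864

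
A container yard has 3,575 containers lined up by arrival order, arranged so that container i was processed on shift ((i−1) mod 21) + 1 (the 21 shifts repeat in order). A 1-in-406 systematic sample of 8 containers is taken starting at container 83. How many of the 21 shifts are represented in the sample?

Consecutive selections differ by k = 406, so their shift numbers differ by 406 mod 21 = 7.
gcd(406, 21) = 7, so the sample visits 21/7 = 3 distinct residues mod 21.
Start 83 is shift 20; the shifts hit are 6, 13, 20.

3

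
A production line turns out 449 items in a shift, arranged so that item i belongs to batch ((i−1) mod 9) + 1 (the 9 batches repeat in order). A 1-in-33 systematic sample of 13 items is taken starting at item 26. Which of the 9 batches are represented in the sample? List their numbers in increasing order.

2, 5, 8

Consecutive selections differ by k = 33, so their batch numbers differ by 33 mod 9 = 6.
gcd(33, 9) = 3, so the sample visits 9/3 = 3 distinct residues mod 9.
Start 26 is batch 8; the batches hit are 2, 5, 8.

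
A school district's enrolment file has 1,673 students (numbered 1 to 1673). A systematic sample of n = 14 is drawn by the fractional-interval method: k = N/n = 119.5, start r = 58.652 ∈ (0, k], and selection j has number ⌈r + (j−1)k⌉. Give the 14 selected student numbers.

j=1: r + 0k = 58.652 → ⌈·⌉ = 59
j=2: r + 1k = 178.152 → ⌈·⌉ = 179
j=3: r + 2k = 297.652 → ⌈·⌉ = 298
j=4: r + 3k = 417.152 → ⌈·⌉ = 418
j=5: r + 4k = 536.652 → ⌈·⌉ = 537
j=6: r + 5k = 656.152 → ⌈·⌉ = 657
j=7: r + 6k = 775.652 → ⌈·⌉ = 776
j=8: r + 7k = 895.152 → ⌈·⌉ = 896
j=9: r + 8k = 1014.652 → ⌈·⌉ = 1015
j=10: r + 9k = 1134.152 → ⌈·⌉ = 1135
j=11: r + 10k = 1253.652 → ⌈·⌉ = 1254
j=12: r + 11k = 1373.152 → ⌈·⌉ = 1374
j=13: r + 12k = 1492.652 → ⌈·⌉ = 1493
j=14: r + 13k = 1612.152 → ⌈·⌉ = 1613

59, 179, 298, 418, 537, 657, 776, 896, 1015, 1135, 1254, 1374, 1493, 1613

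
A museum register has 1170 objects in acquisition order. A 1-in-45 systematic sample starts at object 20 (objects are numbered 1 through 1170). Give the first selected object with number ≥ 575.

k = 45
Steps past start: ⌈(575 − 20)/45⌉ = ⌈555/45⌉ = 13
Selected object: 20 + 13×45 = 605

605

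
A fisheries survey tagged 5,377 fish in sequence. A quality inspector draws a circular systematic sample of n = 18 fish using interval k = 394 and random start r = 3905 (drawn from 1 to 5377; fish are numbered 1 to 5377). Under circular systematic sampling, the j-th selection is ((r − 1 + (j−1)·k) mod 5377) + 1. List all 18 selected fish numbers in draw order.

Selection 1: 3905
Selection 2: 3905 + 394 = 4299
Selection 3: 4299 + 394 = 4693
Selection 4: 4693 + 394 = 5087
Selection 5: 5087 + 394 = 5481 → 5481 − 5377 = 104
Selection 6: 104 + 394 = 498
Selection 7: 498 + 394 = 892
Selection 8: 892 + 394 = 1286
Selection 9: 1286 + 394 = 1680
Selection 10: 1680 + 394 = 2074
Selection 11: 2074 + 394 = 2468
Selection 12: 2468 + 394 = 2862
Selection 13: 2862 + 394 = 3256
Selection 14: 3256 + 394 = 3650
Selection 15: 3650 + 394 = 4044
Selection 16: 4044 + 394 = 4438
Selection 17: 4438 + 394 = 4832
Selection 18: 4832 + 394 = 5226

3905, 4299, 4693, 5087, 104, 498, 892, 1286, 1680, 2074, 2468, 2862, 3256, 3650, 4044, 4438, 4832, 5226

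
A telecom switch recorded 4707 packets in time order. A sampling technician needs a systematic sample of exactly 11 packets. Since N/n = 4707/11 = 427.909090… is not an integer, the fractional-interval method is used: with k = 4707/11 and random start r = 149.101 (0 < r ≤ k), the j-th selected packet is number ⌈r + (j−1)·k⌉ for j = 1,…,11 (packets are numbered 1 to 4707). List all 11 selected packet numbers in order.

150, 578, 1005, 1433, 1861, 2289, 2717, 3145, 3573, 4001, 4429

j=1: r + 0k = 149.101 → ⌈·⌉ = 150
j=2: r + 1k = 577.010090… → ⌈·⌉ = 578
j=3: r + 2k = 1004.919181… → ⌈·⌉ = 1005
j=4: r + 3k = 1432.828272… → ⌈·⌉ = 1433
j=5: r + 4k = 1860.737363… → ⌈·⌉ = 1861
j=6: r + 5k = 2288.646454… → ⌈·⌉ = 2289
j=7: r + 6k = 2716.555545… → ⌈·⌉ = 2717
j=8: r + 7k = 3144.464636… → ⌈·⌉ = 3145
j=9: r + 8k = 3572.373727… → ⌈·⌉ = 3573
j=10: r + 9k = 4000.282818… → ⌈·⌉ = 4001
j=11: r + 10k = 4428.191909… → ⌈·⌉ = 4429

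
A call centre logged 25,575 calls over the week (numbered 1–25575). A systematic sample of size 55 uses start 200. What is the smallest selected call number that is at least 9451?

9500

k = 25575/55 = 465
Steps past start: ⌈(9451 − 200)/465⌉ = ⌈9251/465⌉ = 20
Selected call: 200 + 20×465 = 9500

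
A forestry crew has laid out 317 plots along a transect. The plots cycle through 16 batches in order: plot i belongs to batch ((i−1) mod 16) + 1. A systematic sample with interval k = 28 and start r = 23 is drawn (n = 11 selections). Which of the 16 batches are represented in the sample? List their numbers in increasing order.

Consecutive selections differ by k = 28, so their batch numbers differ by 28 mod 16 = 12.
gcd(28, 16) = 4, so the sample visits 16/4 = 4 distinct residues mod 16.
Start 23 is batch 7; the batches hit are 3, 7, 11, 15.

3, 7, 11, 15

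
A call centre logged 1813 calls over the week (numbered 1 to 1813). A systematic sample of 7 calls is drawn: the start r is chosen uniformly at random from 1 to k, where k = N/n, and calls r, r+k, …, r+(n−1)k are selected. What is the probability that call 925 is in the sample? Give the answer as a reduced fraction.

1/259

k = 1813/7 = 259.
Call 925 is selected iff r ≡ 925 (mod 259); exactly one such r in {1,…,259}.
Inclusion probability = 1/259.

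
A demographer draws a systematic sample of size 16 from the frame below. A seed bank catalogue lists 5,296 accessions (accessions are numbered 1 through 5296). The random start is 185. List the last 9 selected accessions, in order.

k = N/n = 5296/16 = 331
8th selection = 185 + 7×331 = 2502
9th: 2502 + 331 = 2833
10th: 2833 + 331 = 3164
11th: 3164 + 331 = 3495
12th: 3495 + 331 = 3826
13th: 3826 + 331 = 4157
14th: 4157 + 331 = 4488
15th: 4488 + 331 = 4819
16th: 4819 + 331 = 5150

2502, 2833, 3164, 3495, 3826, 4157, 4488, 4819, 5150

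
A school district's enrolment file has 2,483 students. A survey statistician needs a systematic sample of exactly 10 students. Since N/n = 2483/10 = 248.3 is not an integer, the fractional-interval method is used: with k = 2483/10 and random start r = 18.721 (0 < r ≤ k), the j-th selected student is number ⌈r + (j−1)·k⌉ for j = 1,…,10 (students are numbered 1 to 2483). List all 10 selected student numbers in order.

j=1: r + 0k = 18.721 → ⌈·⌉ = 19
j=2: r + 1k = 267.021 → ⌈·⌉ = 268
j=3: r + 2k = 515.321 → ⌈·⌉ = 516
j=4: r + 3k = 763.621 → ⌈·⌉ = 764
j=5: r + 4k = 1011.921 → ⌈·⌉ = 1012
j=6: r + 5k = 1260.221 → ⌈·⌉ = 1261
j=7: r + 6k = 1508.521 → ⌈·⌉ = 1509
j=8: r + 7k = 1756.821 → ⌈·⌉ = 1757
j=9: r + 8k = 2005.121 → ⌈·⌉ = 2006
j=10: r + 9k = 2253.421 → ⌈·⌉ = 2254

19, 268, 516, 764, 1012, 1261, 1509, 1757, 2006, 2254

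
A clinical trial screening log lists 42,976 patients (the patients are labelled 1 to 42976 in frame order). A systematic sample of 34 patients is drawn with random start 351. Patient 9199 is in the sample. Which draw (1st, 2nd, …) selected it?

8

k = 42976/34 = 1264
position = (9199 − 351)/1264 + 1 = 8848/1264 + 1 = 7 + 1 = 8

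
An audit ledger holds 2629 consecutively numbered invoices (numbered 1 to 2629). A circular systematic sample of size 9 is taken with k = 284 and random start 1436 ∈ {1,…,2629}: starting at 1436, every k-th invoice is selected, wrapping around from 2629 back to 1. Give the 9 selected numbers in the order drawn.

1436, 1720, 2004, 2288, 2572, 227, 511, 795, 1079

Selection 1: 1436
Selection 2: 1436 + 284 = 1720
Selection 3: 1720 + 284 = 2004
Selection 4: 2004 + 284 = 2288
Selection 5: 2288 + 284 = 2572
Selection 6: 2572 + 284 = 2856 → 2856 − 2629 = 227
Selection 7: 227 + 284 = 511
Selection 8: 511 + 284 = 795
Selection 9: 795 + 284 = 1079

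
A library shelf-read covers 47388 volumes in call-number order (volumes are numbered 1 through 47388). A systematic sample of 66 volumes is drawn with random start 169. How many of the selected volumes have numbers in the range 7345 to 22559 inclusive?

k = 47388/66 = 718
First selection ≥ 7345: 169 + ⌈(7345−169)/718⌉·718 = 169 + 10×718 = 7349
Last selection ≤ 22559: 169 + ⌊(22559−169)/718⌋·718 = 169 + 31×718 = 22427
Count = 31 − 10 + 1 = 22

22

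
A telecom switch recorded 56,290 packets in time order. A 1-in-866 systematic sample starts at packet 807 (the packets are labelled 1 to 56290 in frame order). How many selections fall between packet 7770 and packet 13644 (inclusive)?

6

k = 866
First selection ≥ 7770: 807 + ⌈(7770−807)/866⌉·866 = 807 + 9×866 = 8601
Last selection ≤ 13644: 807 + ⌊(13644−807)/866⌋·866 = 807 + 14×866 = 12931
Count = 14 − 9 + 1 = 6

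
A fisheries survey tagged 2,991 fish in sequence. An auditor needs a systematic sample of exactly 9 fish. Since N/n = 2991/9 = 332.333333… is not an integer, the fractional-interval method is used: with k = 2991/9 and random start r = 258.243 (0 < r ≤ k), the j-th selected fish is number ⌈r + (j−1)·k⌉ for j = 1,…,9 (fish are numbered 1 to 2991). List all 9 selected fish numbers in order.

259, 591, 923, 1256, 1588, 1920, 2253, 2585, 2917

j=1: r + 0k = 258.243 → ⌈·⌉ = 259
j=2: r + 1k = 590.576333… → ⌈·⌉ = 591
j=3: r + 2k = 922.909666… → ⌈·⌉ = 923
j=4: r + 3k = 1255.243 → ⌈·⌉ = 1256
j=5: r + 4k = 1587.576333… → ⌈·⌉ = 1588
j=6: r + 5k = 1919.909666… → ⌈·⌉ = 1920
j=7: r + 6k = 2252.243 → ⌈·⌉ = 2253
j=8: r + 7k = 2584.576333… → ⌈·⌉ = 2585
j=9: r + 8k = 2916.909666… → ⌈·⌉ = 2917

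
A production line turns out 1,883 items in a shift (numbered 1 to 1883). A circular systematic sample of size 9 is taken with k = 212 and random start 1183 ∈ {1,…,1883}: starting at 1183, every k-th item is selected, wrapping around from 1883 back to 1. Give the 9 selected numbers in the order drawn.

Selection 1: 1183
Selection 2: 1183 + 212 = 1395
Selection 3: 1395 + 212 = 1607
Selection 4: 1607 + 212 = 1819
Selection 5: 1819 + 212 = 2031 → 2031 − 1883 = 148
Selection 6: 148 + 212 = 360
Selection 7: 360 + 212 = 572
Selection 8: 572 + 212 = 784
Selection 9: 784 + 212 = 996

1183, 1395, 1607, 1819, 148, 360, 572, 784, 996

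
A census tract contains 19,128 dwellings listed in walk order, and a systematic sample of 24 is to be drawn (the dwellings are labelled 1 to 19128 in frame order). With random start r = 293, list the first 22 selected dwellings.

293, 1090, 1887, 2684, 3481, 4278, 5075, 5872, 6669, 7466, 8263, 9060, 9857, 10654, 11451, 12248, 13045, 13842, 14639, 15436, 16233, 17030

k = N/n = 19128/24 = 797
dwelling 1: 293
dwelling 2: 293 + 797 = 1090
dwelling 3: 1090 + 797 = 1887
dwelling 4: 1887 + 797 = 2684
dwelling 5: 2684 + 797 = 3481
dwelling 6: 3481 + 797 = 4278
dwelling 7: 4278 + 797 = 5075
dwelling 8: 5075 + 797 = 5872
dwelling 9: 5872 + 797 = 6669
dwelling 10: 6669 + 797 = 7466
dwelling 11: 7466 + 797 = 8263
dwelling 12: 8263 + 797 = 9060
dwelling 13: 9060 + 797 = 9857
dwelling 14: 9857 + 797 = 10654
dwelling 15: 10654 + 797 = 11451
dwelling 16: 11451 + 797 = 12248
dwelling 17: 12248 + 797 = 13045
dwelling 18: 13045 + 797 = 13842
dwelling 19: 13842 + 797 = 14639
dwelling 20: 14639 + 797 = 15436
dwelling 21: 15436 + 797 = 16233
dwelling 22: 16233 + 797 = 17030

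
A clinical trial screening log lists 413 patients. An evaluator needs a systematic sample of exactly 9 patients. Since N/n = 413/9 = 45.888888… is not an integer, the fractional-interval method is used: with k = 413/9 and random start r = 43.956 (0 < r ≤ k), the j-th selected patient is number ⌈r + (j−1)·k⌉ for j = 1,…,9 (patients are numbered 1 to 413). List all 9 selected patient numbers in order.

44, 90, 136, 182, 228, 274, 320, 366, 412

j=1: r + 0k = 43.956 → ⌈·⌉ = 44
j=2: r + 1k = 89.844888… → ⌈·⌉ = 90
j=3: r + 2k = 135.733777… → ⌈·⌉ = 136
j=4: r + 3k = 181.622666… → ⌈·⌉ = 182
j=5: r + 4k = 227.511555… → ⌈·⌉ = 228
j=6: r + 5k = 273.400444… → ⌈·⌉ = 274
j=7: r + 6k = 319.289333… → ⌈·⌉ = 320
j=8: r + 7k = 365.178222… → ⌈·⌉ = 366
j=9: r + 8k = 411.067111… → ⌈·⌉ = 412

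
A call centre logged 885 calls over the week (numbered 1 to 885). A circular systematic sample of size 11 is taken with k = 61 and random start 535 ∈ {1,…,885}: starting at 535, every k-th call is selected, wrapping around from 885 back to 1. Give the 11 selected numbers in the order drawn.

Selection 1: 535
Selection 2: 535 + 61 = 596
Selection 3: 596 + 61 = 657
Selection 4: 657 + 61 = 718
Selection 5: 718 + 61 = 779
Selection 6: 779 + 61 = 840
Selection 7: 840 + 61 = 901 → 901 − 885 = 16
Selection 8: 16 + 61 = 77
Selection 9: 77 + 61 = 138
Selection 10: 138 + 61 = 199
Selection 11: 199 + 61 = 260

535, 596, 657, 718, 779, 840, 16, 77, 138, 199, 260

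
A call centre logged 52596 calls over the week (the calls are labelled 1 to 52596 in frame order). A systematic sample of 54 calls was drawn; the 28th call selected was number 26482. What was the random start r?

k = 52596/54 = 974
r = 26482 − (28−1)×974 = 26482 − 26298 = 184

184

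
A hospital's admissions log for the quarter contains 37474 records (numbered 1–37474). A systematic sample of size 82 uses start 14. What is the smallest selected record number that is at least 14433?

14638

k = 37474/82 = 457
Steps past start: ⌈(14433 − 14)/457⌉ = ⌈14419/457⌉ = 32
Selected record: 14 + 32×457 = 14638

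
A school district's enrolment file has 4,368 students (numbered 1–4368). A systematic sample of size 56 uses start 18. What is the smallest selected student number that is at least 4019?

k = 4368/56 = 78
Steps past start: ⌈(4019 − 18)/78⌉ = ⌈4001/78⌉ = 52
Selected student: 18 + 52×78 = 4074

4074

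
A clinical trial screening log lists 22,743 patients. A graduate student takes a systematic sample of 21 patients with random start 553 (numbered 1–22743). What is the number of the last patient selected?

k = 22743/21 = 1083
21st selection = r + (21−1)·k = 553 + 20×1083 = 553 + 21660 = 22213

22213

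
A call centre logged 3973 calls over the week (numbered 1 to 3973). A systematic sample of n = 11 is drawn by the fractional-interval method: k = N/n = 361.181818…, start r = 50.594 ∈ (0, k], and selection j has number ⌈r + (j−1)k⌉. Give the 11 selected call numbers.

j=1: r + 0k = 50.594 → ⌈·⌉ = 51
j=2: r + 1k = 411.775818… → ⌈·⌉ = 412
j=3: r + 2k = 772.957636… → ⌈·⌉ = 773
j=4: r + 3k = 1134.139454… → ⌈·⌉ = 1135
j=5: r + 4k = 1495.321272… → ⌈·⌉ = 1496
j=6: r + 5k = 1856.503090… → ⌈·⌉ = 1857
j=7: r + 6k = 2217.684909… → ⌈·⌉ = 2218
j=8: r + 7k = 2578.866727… → ⌈·⌉ = 2579
j=9: r + 8k = 2940.048545… → ⌈·⌉ = 2941
j=10: r + 9k = 3301.230363… → ⌈·⌉ = 3302
j=11: r + 10k = 3662.412181… → ⌈·⌉ = 3663

51, 412, 773, 1135, 1496, 1857, 2218, 2579, 2941, 3302, 3663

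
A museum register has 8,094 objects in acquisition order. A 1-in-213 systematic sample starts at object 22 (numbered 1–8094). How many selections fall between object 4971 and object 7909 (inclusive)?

14

k = 213
First selection ≥ 4971: 22 + ⌈(4971−22)/213⌉·213 = 22 + 24×213 = 5134
Last selection ≤ 7909: 22 + ⌊(7909−22)/213⌋·213 = 22 + 37×213 = 7903
Count = 37 − 24 + 1 = 14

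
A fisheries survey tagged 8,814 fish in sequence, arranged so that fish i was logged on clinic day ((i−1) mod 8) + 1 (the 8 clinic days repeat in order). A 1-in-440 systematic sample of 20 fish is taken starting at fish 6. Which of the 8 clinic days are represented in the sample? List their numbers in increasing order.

Consecutive selections differ by k = 440, so their clinic day numbers differ by 440 mod 8 = 0.
gcd(440, 8) = 8, so the sample visits 8/8 = 1 distinct residues mod 8.
Start 6 is clinic day 6; the clinic days hit are 6.

6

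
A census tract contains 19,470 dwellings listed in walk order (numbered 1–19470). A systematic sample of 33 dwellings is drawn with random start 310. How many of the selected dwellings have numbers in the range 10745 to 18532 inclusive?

k = 19470/33 = 590
First selection ≥ 10745: 310 + ⌈(10745−310)/590⌉·590 = 310 + 18×590 = 10930
Last selection ≤ 18532: 310 + ⌊(18532−310)/590⌋·590 = 310 + 30×590 = 18010
Count = 30 − 18 + 1 = 13

13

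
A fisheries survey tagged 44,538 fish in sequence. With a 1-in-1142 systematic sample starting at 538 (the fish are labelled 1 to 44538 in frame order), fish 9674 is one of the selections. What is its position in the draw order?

9

k = 1142
position = (9674 − 538)/1142 + 1 = 9136/1142 + 1 = 8 + 1 = 9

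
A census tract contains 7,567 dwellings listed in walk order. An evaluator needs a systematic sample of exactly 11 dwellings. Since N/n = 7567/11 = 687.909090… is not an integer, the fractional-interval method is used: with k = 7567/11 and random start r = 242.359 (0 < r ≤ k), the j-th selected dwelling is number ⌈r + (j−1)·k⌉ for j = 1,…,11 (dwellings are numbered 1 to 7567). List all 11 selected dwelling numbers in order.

243, 931, 1619, 2307, 2994, 3682, 4370, 5058, 5746, 6434, 7122

j=1: r + 0k = 242.359 → ⌈·⌉ = 243
j=2: r + 1k = 930.268090… → ⌈·⌉ = 931
j=3: r + 2k = 1618.177181… → ⌈·⌉ = 1619
j=4: r + 3k = 2306.086272… → ⌈·⌉ = 2307
j=5: r + 4k = 2993.995363… → ⌈·⌉ = 2994
j=6: r + 5k = 3681.904454… → ⌈·⌉ = 3682
j=7: r + 6k = 4369.813545… → ⌈·⌉ = 4370
j=8: r + 7k = 5057.722636… → ⌈·⌉ = 5058
j=9: r + 8k = 5745.631727… → ⌈·⌉ = 5746
j=10: r + 9k = 6433.540818… → ⌈·⌉ = 6434
j=11: r + 10k = 7121.449909… → ⌈·⌉ = 7122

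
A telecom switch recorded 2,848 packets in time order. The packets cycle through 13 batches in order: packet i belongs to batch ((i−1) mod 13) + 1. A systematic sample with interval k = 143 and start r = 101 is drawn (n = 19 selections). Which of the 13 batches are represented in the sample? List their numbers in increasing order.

Consecutive selections differ by k = 143, so their batch numbers differ by 143 mod 13 = 0.
gcd(143, 13) = 13, so the sample visits 13/13 = 1 distinct residues mod 13.
Start 101 is batch 10; the batches hit are 10.

10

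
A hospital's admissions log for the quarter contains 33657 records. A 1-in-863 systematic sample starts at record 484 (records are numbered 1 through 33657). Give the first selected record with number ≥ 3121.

3936

k = 863
Steps past start: ⌈(3121 − 484)/863⌉ = ⌈2637/863⌉ = 4
Selected record: 484 + 4×863 = 3936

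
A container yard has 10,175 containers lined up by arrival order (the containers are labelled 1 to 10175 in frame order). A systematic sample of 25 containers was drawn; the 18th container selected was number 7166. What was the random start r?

k = 10175/25 = 407
r = 7166 − (18−1)×407 = 7166 − 6919 = 247

247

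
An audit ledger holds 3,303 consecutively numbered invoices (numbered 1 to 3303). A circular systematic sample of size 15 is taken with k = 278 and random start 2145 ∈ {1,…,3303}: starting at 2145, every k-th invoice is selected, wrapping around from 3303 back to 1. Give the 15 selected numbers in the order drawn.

Selection 1: 2145
Selection 2: 2145 + 278 = 2423
Selection 3: 2423 + 278 = 2701
Selection 4: 2701 + 278 = 2979
Selection 5: 2979 + 278 = 3257
Selection 6: 3257 + 278 = 3535 → 3535 − 3303 = 232
Selection 7: 232 + 278 = 510
Selection 8: 510 + 278 = 788
Selection 9: 788 + 278 = 1066
Selection 10: 1066 + 278 = 1344
Selection 11: 1344 + 278 = 1622
Selection 12: 1622 + 278 = 1900
Selection 13: 1900 + 278 = 2178
Selection 14: 2178 + 278 = 2456
Selection 15: 2456 + 278 = 2734

2145, 2423, 2701, 2979, 3257, 232, 510, 788, 1066, 1344, 1622, 1900, 2178, 2456, 2734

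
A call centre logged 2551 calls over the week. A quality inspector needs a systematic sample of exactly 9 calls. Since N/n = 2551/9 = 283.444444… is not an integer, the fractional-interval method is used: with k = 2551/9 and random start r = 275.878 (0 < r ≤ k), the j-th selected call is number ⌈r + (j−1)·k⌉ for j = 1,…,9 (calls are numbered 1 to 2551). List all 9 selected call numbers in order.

276, 560, 843, 1127, 1410, 1694, 1977, 2260, 2544

j=1: r + 0k = 275.878 → ⌈·⌉ = 276
j=2: r + 1k = 559.322444… → ⌈·⌉ = 560
j=3: r + 2k = 842.766888… → ⌈·⌉ = 843
j=4: r + 3k = 1126.211333… → ⌈·⌉ = 1127
j=5: r + 4k = 1409.655777… → ⌈·⌉ = 1410
j=6: r + 5k = 1693.100222… → ⌈·⌉ = 1694
j=7: r + 6k = 1976.544666… → ⌈·⌉ = 1977
j=8: r + 7k = 2259.989111… → ⌈·⌉ = 2260
j=9: r + 8k = 2543.433555… → ⌈·⌉ = 2544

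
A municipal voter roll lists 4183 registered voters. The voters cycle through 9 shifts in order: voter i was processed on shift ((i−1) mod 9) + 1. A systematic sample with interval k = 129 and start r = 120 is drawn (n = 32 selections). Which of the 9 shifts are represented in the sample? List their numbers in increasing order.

Consecutive selections differ by k = 129, so their shift numbers differ by 129 mod 9 = 3.
gcd(129, 9) = 3, so the sample visits 9/3 = 3 distinct residues mod 9.
Start 120 is shift 3; the shifts hit are 3, 6, 9.

3, 6, 9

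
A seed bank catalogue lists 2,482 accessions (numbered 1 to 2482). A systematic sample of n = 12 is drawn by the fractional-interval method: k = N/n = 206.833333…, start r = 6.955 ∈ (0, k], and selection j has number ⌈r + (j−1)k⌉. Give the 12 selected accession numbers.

j=1: r + 0k = 6.955 → ⌈·⌉ = 7
j=2: r + 1k = 213.788333… → ⌈·⌉ = 214
j=3: r + 2k = 420.621666… → ⌈·⌉ = 421
j=4: r + 3k = 627.455 → ⌈·⌉ = 628
j=5: r + 4k = 834.288333… → ⌈·⌉ = 835
j=6: r + 5k = 1041.121666… → ⌈·⌉ = 1042
j=7: r + 6k = 1247.955 → ⌈·⌉ = 1248
j=8: r + 7k = 1454.788333… → ⌈·⌉ = 1455
j=9: r + 8k = 1661.621666… → ⌈·⌉ = 1662
j=10: r + 9k = 1868.455 → ⌈·⌉ = 1869
j=11: r + 10k = 2075.288333… → ⌈·⌉ = 2076
j=12: r + 11k = 2282.121666… → ⌈·⌉ = 2283

7, 214, 421, 628, 835, 1042, 1248, 1455, 1662, 1869, 2076, 2283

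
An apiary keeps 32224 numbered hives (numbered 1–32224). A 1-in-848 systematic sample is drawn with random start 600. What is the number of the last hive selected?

31976

k = 848
38th selection = r + (38−1)·k = 600 + 37×848 = 600 + 31376 = 31976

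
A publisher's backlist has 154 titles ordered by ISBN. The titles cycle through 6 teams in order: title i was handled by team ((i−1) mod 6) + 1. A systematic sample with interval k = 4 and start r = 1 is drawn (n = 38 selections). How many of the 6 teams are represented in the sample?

Consecutive selections differ by k = 4, so their team numbers differ by 4 mod 6 = 4.
gcd(4, 6) = 2, so the sample visits 6/2 = 3 distinct residues mod 6.
Start 1 is team 1; the teams hit are 1, 3, 5.

3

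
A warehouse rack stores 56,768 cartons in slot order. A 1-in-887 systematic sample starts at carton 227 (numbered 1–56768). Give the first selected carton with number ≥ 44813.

45464

k = 887
Steps past start: ⌈(44813 − 227)/887⌉ = ⌈44586/887⌉ = 51
Selected carton: 227 + 51×887 = 45464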